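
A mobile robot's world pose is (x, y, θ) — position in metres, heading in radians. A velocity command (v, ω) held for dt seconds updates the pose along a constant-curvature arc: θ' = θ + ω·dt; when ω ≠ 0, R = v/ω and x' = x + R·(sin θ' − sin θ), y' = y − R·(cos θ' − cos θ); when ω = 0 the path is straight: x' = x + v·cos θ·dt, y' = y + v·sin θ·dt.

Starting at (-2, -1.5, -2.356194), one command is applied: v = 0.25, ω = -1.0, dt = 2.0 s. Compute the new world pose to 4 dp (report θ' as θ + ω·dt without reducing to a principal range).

θ' = -2.3562 + -1.0·2.0 = -4.3562
R = v/ω = 0.25/-1.0 = -0.2500
x' = -2 + -0.2500·(sin -4.3562 − sin -2.3562) = -2.4111
y' = -1.5 − -0.2500·(cos -4.3562 − cos -2.3562) = -1.4104

(-2.4111, -1.4104, -4.3562)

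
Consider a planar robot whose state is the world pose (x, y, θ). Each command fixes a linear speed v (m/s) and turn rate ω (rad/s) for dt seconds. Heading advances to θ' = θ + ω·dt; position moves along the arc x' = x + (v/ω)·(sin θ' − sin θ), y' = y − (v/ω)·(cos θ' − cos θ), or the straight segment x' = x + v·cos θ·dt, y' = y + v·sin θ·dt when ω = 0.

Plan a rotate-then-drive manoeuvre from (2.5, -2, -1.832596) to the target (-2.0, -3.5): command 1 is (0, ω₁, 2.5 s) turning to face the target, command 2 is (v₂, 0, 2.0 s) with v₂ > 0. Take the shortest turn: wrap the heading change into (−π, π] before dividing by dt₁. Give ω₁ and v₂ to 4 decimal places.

ω₁ = -0.3949, v₂ = 2.3717

heading to target = atan2(-3.5−-2, -2−2.5) = -2.8198
Δθ = wrap(-2.8198 − -1.8326) = -0.9872; ω₁ = Δθ/dt₁ = -0.3949
distance = √((-2−2.5)² + (-3.5−-2)²) = 4.7434; v₂ = distance/dt₂ = 2.3717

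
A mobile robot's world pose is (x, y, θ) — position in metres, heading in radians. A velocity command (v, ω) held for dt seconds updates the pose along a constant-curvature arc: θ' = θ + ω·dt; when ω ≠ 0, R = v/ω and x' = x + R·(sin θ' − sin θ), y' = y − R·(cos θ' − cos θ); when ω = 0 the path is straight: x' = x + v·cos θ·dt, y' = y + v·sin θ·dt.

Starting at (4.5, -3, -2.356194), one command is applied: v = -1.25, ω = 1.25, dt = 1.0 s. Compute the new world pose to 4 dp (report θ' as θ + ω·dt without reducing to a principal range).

θ' = -2.3562 + 1.25·1.0 = -1.1062
R = v/ω = -1.25/1.25 = -1.0000
x' = 4.5 + -1.0000·(sin -1.1062 − sin -2.3562) = 4.6869
y' = -3 − -1.0000·(cos -1.1062 − cos -2.3562) = -1.8448

(4.6869, -1.8448, -1.1062)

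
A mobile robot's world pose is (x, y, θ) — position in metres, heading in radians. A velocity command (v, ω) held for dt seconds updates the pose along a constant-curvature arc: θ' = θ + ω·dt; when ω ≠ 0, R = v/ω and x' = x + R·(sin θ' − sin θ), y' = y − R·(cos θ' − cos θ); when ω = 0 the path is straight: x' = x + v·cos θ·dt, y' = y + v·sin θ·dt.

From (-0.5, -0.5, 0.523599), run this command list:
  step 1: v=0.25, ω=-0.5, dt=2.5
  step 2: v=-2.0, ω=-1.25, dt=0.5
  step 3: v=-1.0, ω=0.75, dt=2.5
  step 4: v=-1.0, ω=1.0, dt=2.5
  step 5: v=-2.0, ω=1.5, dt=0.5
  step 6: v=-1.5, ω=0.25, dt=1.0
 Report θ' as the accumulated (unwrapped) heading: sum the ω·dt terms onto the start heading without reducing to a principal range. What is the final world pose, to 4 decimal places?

(0.0295, 0.5698, 4.0236)

step 1: θ'=-0.7264 (R=-0.5000) → pose (0.0821, -0.5592, -0.7264)
step 2: θ'=-1.3514 (R=1.6000) → pose (-0.4169, 0.2887, -1.3514)
step 3: θ'=0.5236 (R=-1.3333) → pose (-2.3849, 1.1532, 0.5236)
step 4: θ'=3.0236 (R=-1.0000) → pose (-2.0026, -0.7059, 3.0236)
step 5: θ'=3.7736 (R=-1.3333) → pose (-1.0580, -0.4576, 3.7736)
step 6: θ'=4.0236 (R=-6.0000) → pose (0.0295, 0.5698, 4.0236)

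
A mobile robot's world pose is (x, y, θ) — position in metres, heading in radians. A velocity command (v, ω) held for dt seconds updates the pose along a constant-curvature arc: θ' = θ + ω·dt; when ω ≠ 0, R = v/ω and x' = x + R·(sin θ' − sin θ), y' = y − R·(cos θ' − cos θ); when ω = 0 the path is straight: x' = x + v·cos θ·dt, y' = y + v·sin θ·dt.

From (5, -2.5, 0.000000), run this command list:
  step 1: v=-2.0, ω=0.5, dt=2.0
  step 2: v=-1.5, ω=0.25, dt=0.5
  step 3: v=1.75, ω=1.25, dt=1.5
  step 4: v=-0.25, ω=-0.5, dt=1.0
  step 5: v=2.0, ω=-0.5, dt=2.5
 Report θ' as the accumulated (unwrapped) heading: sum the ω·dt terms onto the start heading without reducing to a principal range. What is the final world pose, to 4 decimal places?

(-0.9696, 1.3675, 1.2500)

step 1: θ'=1.0000 (R=-4.0000) → pose (1.6341, -4.3388, 1.0000)
step 2: θ'=1.1250 (R=-6.0000) → pose (1.2693, -4.9935, 1.1250)
step 3: θ'=3.0000 (R=1.4000) → pose (0.2037, -3.0039, 3.0000)
step 4: θ'=2.5000 (R=0.5000) → pose (0.4324, -3.0983, 2.5000)
step 5: θ'=1.2500 (R=-4.0000) → pose (-0.9696, 1.3675, 1.2500)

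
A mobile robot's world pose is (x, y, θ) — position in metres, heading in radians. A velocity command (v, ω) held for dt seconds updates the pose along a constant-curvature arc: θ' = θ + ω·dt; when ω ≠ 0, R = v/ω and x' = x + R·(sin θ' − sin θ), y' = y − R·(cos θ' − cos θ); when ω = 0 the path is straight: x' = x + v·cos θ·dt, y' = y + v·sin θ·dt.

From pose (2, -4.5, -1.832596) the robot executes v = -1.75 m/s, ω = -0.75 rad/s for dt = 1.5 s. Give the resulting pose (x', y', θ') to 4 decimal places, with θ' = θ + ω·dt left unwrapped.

θ' = -1.8326 + -0.75·1.5 = -2.9576
R = v/ω = -1.75/-0.75 = 2.3333
x' = 2 + 2.3333·(sin -2.9576 − sin -1.8326) = 3.8269
y' = -4.5 − 2.3333·(cos -2.9576 − cos -1.8326) = -2.8100

(3.8269, -2.8100, -2.9576)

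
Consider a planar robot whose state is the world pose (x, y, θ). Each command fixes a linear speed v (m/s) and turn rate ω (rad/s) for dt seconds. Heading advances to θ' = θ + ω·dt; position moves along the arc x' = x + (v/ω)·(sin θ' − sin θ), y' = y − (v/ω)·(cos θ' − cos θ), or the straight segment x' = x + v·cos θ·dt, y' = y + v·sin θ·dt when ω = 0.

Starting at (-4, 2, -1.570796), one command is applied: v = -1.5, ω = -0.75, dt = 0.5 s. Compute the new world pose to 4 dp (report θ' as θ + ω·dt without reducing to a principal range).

(-3.8610, 2.7325, -1.9458)

θ' = -1.5708 + -0.75·0.5 = -1.9458
R = v/ω = -1.5/-0.75 = 2.0000
x' = -4 + 2.0000·(sin -1.9458 − sin -1.5708) = -3.8610
y' = 2 − 2.0000·(cos -1.9458 − cos -1.5708) = 2.7325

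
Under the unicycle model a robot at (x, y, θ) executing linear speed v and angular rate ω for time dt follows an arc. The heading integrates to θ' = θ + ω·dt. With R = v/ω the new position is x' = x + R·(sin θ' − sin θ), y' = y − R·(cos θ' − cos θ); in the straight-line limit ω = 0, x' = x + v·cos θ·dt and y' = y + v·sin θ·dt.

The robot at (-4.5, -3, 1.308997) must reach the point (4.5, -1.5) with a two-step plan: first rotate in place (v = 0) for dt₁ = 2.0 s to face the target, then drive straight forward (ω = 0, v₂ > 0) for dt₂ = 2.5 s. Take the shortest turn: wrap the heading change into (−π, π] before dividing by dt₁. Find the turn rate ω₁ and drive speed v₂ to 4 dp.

ω₁ = -0.5719, v₂ = 3.6497

heading to target = atan2(-1.5−-3, 4.5−-4.5) = 0.1651
Δθ = wrap(0.1651 − 1.3090) = -1.1438; ω₁ = Δθ/dt₁ = -0.5719
distance = √((4.5−-4.5)² + (-1.5−-3)²) = 9.1241; v₂ = distance/dt₂ = 3.6497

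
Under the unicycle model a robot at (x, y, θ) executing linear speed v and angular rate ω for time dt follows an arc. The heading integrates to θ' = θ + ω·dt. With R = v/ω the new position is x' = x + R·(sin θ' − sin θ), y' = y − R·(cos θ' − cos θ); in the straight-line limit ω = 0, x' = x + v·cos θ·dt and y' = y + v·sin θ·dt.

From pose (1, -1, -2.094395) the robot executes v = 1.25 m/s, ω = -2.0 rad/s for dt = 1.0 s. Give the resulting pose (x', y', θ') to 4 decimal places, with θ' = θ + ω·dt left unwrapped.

(-0.0507, -1.0496, -4.0944)

θ' = -2.0944 + -2.0·1.0 = -4.0944
R = v/ω = 1.25/-2.0 = -0.6250
x' = 1 + -0.6250·(sin -4.0944 − sin -2.0944) = -0.0507
y' = -1 − -0.6250·(cos -4.0944 − cos -2.0944) = -1.0496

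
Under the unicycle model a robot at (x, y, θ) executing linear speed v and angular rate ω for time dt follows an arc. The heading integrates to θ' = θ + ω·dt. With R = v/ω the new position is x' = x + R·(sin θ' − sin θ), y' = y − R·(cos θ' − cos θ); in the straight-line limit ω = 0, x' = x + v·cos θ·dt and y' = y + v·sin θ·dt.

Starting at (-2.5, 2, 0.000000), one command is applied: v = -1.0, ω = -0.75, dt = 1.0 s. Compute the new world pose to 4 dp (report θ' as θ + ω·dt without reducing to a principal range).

(-3.4089, 2.3577, -0.7500)

θ' = 0.0000 + -0.75·1.0 = -0.7500
R = v/ω = -1.0/-0.75 = 1.3333
x' = -2.5 + 1.3333·(sin -0.7500 − sin 0.0000) = -3.4089
y' = 2 − 1.3333·(cos -0.7500 − cos 0.0000) = 2.3577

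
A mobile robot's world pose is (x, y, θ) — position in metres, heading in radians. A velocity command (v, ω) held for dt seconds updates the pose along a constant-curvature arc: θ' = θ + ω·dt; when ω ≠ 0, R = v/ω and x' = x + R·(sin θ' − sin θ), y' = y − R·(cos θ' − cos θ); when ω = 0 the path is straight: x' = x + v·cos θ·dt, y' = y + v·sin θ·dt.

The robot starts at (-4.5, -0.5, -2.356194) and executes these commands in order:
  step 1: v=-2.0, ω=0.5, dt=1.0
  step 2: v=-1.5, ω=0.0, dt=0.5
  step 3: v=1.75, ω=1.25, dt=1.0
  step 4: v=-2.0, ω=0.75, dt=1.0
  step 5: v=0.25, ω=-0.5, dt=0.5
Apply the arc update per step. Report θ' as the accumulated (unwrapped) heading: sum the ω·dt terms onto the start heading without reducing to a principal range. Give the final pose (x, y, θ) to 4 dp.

step 1: θ'=-1.8562 (R=-4.0000) → pose (-3.4902, 1.2023, -1.8562)
step 2: θ'=-1.8562 (straight) → pose (-3.2791, 1.9219, -1.8562)
step 3: θ'=-0.6062 (R=1.4000) → pose (-2.7333, 0.3772, -0.6062)
step 4: θ'=0.1438 (R=-2.6667) → pose (-4.6348, 0.8248, 0.1438)
step 5: θ'=-0.1062 (R=-0.5000) → pose (-4.5102, 0.8272, -0.1062)

(-4.5102, 0.8272, -0.1062)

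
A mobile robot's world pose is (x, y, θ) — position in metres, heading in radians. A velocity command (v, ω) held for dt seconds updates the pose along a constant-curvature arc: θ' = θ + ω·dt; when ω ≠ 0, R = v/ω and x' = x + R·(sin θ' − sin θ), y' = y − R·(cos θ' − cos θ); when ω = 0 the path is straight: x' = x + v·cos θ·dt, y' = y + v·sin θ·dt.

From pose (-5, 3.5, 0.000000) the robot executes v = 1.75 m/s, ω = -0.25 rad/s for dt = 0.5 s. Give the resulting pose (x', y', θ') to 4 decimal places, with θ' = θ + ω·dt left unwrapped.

θ' = 0.0000 + -0.25·0.5 = -0.1250
R = v/ω = 1.75/-0.25 = -7.0000
x' = -5 + -7.0000·(sin -0.1250 − sin 0.0000) = -4.1273
y' = 3.5 − -7.0000·(cos -0.1250 − cos 0.0000) = 3.4454

(-4.1273, 3.4454, -0.1250)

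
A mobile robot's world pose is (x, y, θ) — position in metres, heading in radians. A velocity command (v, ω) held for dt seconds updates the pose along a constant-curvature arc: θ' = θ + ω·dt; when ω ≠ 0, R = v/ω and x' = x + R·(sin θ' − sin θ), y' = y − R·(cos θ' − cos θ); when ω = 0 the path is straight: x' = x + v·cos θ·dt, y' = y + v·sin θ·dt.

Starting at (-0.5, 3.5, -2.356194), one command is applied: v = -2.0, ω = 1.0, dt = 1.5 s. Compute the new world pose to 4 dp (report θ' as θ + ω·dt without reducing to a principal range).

θ' = -2.3562 + 1.0·1.5 = -0.8562
R = v/ω = -2.0/1.0 = -2.0000
x' = -0.5 + -2.0000·(sin -0.8562 − sin -2.3562) = -0.4035
y' = 3.5 − -2.0000·(cos -0.8562 − cos -2.3562) = 6.2248

(-0.4035, 6.2248, -0.8562)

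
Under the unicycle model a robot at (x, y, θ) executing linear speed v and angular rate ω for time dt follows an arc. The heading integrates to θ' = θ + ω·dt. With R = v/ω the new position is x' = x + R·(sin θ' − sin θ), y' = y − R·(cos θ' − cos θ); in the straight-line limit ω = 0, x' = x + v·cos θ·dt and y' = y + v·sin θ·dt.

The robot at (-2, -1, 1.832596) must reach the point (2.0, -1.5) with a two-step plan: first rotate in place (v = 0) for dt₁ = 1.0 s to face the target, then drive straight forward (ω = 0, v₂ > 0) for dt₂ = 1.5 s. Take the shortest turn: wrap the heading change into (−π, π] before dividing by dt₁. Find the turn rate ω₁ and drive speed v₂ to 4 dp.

ω₁ = -1.9570, v₂ = 2.6874

heading to target = atan2(-1.5−-1, 2−-2) = -0.1244
Δθ = wrap(-0.1244 − 1.8326) = -1.9570; ω₁ = Δθ/dt₁ = -1.9570
distance = √((2−-2)² + (-1.5−-1)²) = 4.0311; v₂ = distance/dt₂ = 2.6874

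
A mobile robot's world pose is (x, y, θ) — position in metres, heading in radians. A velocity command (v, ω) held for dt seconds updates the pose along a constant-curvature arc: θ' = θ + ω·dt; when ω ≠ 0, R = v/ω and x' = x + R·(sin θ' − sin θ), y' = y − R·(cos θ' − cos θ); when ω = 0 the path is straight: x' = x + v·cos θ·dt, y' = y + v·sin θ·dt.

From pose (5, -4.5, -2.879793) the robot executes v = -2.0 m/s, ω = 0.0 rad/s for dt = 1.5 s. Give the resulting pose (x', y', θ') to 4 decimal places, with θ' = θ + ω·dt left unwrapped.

(7.8978, -3.7235, -2.8798)

θ' = -2.8798 + 0.0·1.5 = -2.8798
ω = 0 → straight: x' = 5 + -2.0·cos(-2.8798)·1.5 = 7.8978
y' = -4.5 + -2.0·sin(-2.8798)·1.5 = -3.7235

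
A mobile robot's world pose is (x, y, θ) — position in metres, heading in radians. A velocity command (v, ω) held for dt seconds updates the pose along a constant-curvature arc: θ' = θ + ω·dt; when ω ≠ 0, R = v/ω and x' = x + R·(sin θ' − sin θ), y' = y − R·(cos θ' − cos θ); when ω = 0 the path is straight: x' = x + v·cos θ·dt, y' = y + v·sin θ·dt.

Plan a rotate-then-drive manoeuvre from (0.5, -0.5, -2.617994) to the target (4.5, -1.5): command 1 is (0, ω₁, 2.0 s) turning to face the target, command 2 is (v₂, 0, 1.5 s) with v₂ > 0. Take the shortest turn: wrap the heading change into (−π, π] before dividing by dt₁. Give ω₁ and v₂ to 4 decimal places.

ω₁ = 1.1865, v₂ = 2.7487

heading to target = atan2(-1.5−-0.5, 4.5−0.5) = -0.2450
Δθ = wrap(-0.2450 − -2.6180) = 2.3730; ω₁ = Δθ/dt₁ = 1.1865
distance = √((4.5−0.5)² + (-1.5−-0.5)²) = 4.1231; v₂ = distance/dt₂ = 2.7487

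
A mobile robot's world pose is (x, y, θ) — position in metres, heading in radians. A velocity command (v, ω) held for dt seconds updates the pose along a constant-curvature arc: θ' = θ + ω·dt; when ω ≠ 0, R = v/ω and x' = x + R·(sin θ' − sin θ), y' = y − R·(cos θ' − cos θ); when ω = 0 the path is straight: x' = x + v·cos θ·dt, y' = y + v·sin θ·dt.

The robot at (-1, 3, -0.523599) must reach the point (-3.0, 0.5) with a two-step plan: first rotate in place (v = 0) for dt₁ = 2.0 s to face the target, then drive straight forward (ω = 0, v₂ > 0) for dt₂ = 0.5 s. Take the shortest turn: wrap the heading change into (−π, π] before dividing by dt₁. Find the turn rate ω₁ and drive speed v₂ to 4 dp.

ω₁ = -0.8610, v₂ = 6.4031

heading to target = atan2(0.5−3, -3−-1) = -2.2455
Δθ = wrap(-2.2455 − -0.5236) = -1.7219; ω₁ = Δθ/dt₁ = -0.8610
distance = √((-3−-1)² + (0.5−3)²) = 3.2016; v₂ = distance/dt₂ = 6.4031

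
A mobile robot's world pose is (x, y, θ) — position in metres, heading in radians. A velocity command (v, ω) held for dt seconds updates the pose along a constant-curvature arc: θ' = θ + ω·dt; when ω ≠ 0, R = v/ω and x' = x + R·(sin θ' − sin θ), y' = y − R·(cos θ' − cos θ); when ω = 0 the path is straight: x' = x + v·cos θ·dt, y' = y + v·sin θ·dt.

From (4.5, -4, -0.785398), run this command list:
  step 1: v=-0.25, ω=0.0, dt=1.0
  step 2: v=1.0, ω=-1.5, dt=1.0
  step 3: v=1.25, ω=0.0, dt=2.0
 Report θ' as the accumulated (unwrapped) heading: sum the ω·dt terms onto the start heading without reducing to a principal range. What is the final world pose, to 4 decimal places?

step 1: θ'=-0.7854 (straight) → pose (4.3232, -3.8232, -0.7854)
step 2: θ'=-2.2854 (R=-0.6667) → pose (4.3554, -4.7315, -2.2854)
step 3: θ'=-2.2854 (straight) → pose (2.7171, -6.6199, -2.2854)

(2.7171, -6.6199, -2.2854)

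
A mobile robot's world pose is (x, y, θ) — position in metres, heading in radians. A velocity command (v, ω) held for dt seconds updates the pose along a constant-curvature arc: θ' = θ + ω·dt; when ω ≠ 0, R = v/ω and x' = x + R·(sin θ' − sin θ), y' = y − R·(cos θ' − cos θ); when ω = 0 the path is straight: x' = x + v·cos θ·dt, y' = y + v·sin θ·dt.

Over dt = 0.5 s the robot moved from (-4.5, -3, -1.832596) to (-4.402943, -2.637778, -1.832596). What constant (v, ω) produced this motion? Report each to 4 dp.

v = -0.7500, ω = 0.0000

Δθ = -1.832596 − -1.832596 = 0.000000
ω = Δθ/dt = 0.000000/0.5 = 0.0000
ω = 0 → v = (Δx·cos θ + Δy·sin θ)/dt = -0.7500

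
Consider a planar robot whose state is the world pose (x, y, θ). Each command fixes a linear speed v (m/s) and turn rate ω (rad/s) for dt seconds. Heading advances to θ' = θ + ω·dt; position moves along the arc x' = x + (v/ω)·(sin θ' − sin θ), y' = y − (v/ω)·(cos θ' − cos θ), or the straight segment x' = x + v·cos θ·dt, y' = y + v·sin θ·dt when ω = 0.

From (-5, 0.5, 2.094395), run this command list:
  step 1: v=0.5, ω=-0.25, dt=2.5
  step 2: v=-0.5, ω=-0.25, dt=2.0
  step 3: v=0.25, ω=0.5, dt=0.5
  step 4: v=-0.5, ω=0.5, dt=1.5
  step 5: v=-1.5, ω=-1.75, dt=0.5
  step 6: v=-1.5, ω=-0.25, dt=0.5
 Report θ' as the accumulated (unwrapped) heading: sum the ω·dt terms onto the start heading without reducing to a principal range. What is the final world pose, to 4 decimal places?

(-5.9367, -1.2173, 0.9694)

step 1: θ'=1.4694 (R=-2.0000) → pose (-5.2577, 1.7025, 1.4694)
step 2: θ'=0.9694 (R=2.0000) → pose (-5.5983, 0.7733, 0.9694)
step 3: θ'=1.2194 (R=0.5000) → pose (-5.5411, 0.8841, 1.2194)
step 4: θ'=1.9694 (R=-1.0000) → pose (-5.5239, 0.1518, 1.9694)
step 5: θ'=1.0944 (R=0.8571) → pose (-5.5521, -0.5740, 1.0944)
step 6: θ'=0.9694 (R=6.0000) → pose (-5.9367, -1.2173, 0.9694)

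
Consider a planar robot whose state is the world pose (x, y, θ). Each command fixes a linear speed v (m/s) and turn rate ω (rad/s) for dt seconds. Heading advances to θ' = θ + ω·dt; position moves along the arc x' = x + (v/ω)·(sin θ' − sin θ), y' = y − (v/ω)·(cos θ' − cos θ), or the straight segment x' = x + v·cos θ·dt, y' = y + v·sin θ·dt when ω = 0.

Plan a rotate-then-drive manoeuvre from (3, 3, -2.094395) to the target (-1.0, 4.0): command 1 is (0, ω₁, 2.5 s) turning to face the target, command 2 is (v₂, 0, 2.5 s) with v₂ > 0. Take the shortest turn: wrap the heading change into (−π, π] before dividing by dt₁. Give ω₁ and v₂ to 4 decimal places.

heading to target = atan2(4−3, -1−3) = 2.8966
Δθ = wrap(2.8966 − -2.0944) = -1.2922; ω₁ = Δθ/dt₁ = -0.5169
distance = √((-1−3)² + (4−3)²) = 4.1231; v₂ = distance/dt₂ = 1.6492

ω₁ = -0.5169, v₂ = 1.6492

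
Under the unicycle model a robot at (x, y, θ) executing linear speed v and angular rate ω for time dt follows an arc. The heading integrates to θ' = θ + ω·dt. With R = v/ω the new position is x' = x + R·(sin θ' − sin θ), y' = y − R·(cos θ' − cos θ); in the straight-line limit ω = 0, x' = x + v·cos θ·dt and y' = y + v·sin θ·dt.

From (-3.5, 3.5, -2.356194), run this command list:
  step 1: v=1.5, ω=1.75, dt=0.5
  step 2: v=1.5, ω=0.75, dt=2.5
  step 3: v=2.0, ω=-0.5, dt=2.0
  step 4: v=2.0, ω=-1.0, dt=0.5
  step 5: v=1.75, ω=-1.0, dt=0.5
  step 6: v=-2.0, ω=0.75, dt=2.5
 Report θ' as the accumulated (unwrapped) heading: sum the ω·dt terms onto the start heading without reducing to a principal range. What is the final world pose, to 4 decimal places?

(0.2853, 1.8144, 0.2688)

step 1: θ'=-1.4812 (R=0.8571) → pose (-3.7476, 2.8172, -1.4812)
step 2: θ'=0.3938 (R=2.0000) → pose (-0.9882, 1.1493, 0.3938)
step 3: θ'=-0.6062 (R=-4.0000) → pose (2.8256, 0.7427, -0.6062)
step 4: θ'=-1.1062 (R=-2.0000) → pose (3.4741, -0.0048, -1.1062)
step 5: θ'=-1.6062 (R=-1.7500) → pose (3.6585, -0.8508, -1.6062)
step 6: θ'=0.2688 (R=-2.6667) → pose (0.2853, 1.8144, 0.2688)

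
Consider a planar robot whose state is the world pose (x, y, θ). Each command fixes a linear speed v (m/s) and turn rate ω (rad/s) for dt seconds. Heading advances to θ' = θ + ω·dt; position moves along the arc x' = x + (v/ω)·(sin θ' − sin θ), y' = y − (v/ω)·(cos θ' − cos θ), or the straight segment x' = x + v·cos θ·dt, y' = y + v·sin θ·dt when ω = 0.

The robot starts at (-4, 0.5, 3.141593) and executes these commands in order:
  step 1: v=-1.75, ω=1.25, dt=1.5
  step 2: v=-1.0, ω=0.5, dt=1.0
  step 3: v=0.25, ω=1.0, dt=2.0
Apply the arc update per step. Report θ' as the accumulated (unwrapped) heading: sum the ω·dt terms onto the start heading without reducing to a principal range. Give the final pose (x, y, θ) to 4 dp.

(-2.7758, 3.2582, 7.5166)

step 1: θ'=5.0166 (R=-1.4000) → pose (-2.6643, 2.3193, 5.0166)
step 2: θ'=5.5166 (R=-2.0000) → pose (-3.1851, 3.1608, 5.5166)
step 3: θ'=7.5166 (R=0.2500) → pose (-2.7758, 3.2582, 7.5166)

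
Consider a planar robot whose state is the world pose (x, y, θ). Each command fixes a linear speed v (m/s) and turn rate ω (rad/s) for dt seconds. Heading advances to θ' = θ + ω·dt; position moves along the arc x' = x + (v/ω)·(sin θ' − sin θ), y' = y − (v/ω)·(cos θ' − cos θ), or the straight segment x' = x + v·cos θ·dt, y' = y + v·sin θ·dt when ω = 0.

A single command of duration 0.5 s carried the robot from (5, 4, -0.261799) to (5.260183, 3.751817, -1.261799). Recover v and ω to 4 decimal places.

v = 0.7500, ω = -2.0000

Δθ = -1.261799 − -0.261799 = -1.000000
ω = Δθ/dt = -1.000000/0.5 = -2.0000
R = Δx/(sin θ' − sin θ) = -0.3750
v = R·ω = -0.3750·-2.0000 = 0.7500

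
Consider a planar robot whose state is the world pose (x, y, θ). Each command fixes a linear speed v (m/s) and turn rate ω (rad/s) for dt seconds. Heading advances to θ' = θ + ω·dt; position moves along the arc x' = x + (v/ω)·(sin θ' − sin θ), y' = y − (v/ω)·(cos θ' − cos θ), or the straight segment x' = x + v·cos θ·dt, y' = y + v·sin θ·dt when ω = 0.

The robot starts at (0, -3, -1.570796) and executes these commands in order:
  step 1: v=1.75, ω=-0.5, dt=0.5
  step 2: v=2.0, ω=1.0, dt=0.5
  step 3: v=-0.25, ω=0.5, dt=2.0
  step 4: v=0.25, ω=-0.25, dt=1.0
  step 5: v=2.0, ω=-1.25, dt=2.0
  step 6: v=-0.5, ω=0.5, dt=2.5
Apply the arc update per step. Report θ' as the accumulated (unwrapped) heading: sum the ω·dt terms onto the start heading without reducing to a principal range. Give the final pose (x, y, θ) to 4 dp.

step 1: θ'=-1.8208 (R=-3.5000) → pose (-0.1088, -3.8659, -1.8208)
step 2: θ'=-1.3208 (R=2.0000) → pose (-0.1088, -4.8555, -1.3208)
step 3: θ'=-0.3208 (R=-0.5000) → pose (-0.4356, -4.5047, -0.3208)
step 4: θ'=-0.5708 (R=-1.0000) → pose (-0.2106, -4.6123, -0.5708)
step 5: θ'=-3.0708 (R=-1.6000) → pose (-0.9619, -7.5546, -3.0708)
step 6: θ'=-1.8208 (R=-1.0000) → pose (-0.0637, -6.8045, -1.8208)

(-0.0637, -6.8045, -1.8208)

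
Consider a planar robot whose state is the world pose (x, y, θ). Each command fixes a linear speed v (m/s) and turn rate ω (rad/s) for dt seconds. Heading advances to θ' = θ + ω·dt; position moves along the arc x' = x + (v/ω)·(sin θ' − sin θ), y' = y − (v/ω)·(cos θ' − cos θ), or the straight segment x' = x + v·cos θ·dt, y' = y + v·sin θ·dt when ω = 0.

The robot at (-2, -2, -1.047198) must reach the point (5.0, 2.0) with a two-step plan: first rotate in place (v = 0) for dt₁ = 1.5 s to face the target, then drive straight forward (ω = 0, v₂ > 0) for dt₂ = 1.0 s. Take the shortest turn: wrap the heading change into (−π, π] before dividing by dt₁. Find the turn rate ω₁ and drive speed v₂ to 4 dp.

heading to target = atan2(2−-2, 5−-2) = 0.5191
Δθ = wrap(0.5191 − -1.0472) = 1.5663; ω₁ = Δθ/dt₁ = 1.0442
distance = √((5−-2)² + (2−-2)²) = 8.0623; v₂ = distance/dt₂ = 8.0623

ω₁ = 1.0442, v₂ = 8.0623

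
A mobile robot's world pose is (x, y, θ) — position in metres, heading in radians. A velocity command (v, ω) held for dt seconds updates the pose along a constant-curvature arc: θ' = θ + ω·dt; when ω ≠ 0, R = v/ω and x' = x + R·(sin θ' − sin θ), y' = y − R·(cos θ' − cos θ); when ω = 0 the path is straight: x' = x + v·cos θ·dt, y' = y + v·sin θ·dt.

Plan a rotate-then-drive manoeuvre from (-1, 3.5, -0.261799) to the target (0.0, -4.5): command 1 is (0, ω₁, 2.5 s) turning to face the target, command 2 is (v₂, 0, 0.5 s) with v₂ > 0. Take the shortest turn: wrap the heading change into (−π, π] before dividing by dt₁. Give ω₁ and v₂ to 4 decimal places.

ω₁ = -0.4739, v₂ = 16.1245

heading to target = atan2(-4.5−3.5, 0−-1) = -1.4464
Δθ = wrap(-1.4464 − -0.2618) = -1.1846; ω₁ = Δθ/dt₁ = -0.4739
distance = √((0−-1)² + (-4.5−3.5)²) = 8.0623; v₂ = distance/dt₂ = 16.1245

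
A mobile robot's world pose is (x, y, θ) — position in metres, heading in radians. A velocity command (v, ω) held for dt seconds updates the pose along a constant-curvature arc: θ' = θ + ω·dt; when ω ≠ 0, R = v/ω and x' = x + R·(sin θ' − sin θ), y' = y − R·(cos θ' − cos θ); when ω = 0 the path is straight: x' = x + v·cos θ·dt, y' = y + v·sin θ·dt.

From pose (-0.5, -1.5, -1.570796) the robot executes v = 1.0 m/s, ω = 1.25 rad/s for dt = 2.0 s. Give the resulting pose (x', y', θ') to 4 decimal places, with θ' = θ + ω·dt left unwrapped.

(0.9409, -1.9788, 0.9292)

θ' = -1.5708 + 1.25·2.0 = 0.9292
R = v/ω = 1.0/1.25 = 0.8000
x' = -0.5 + 0.8000·(sin 0.9292 − sin -1.5708) = 0.9409
y' = -1.5 − 0.8000·(cos 0.9292 − cos -1.5708) = -1.9788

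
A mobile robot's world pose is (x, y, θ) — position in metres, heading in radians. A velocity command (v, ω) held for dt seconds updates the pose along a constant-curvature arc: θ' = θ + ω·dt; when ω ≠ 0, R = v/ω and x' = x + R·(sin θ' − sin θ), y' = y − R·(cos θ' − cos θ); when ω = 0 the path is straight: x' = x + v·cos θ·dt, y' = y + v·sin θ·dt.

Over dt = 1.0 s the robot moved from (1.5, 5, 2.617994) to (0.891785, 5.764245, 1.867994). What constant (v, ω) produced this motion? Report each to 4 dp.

v = 1.0000, ω = -0.7500

Δθ = 1.867994 − 2.617994 = -0.750000
ω = Δθ/dt = -0.750000/1.0 = -0.7500
R = −Δy/(cos θ' − cos θ) = -1.3333
v = R·ω = -1.3333·-0.7500 = 1.0000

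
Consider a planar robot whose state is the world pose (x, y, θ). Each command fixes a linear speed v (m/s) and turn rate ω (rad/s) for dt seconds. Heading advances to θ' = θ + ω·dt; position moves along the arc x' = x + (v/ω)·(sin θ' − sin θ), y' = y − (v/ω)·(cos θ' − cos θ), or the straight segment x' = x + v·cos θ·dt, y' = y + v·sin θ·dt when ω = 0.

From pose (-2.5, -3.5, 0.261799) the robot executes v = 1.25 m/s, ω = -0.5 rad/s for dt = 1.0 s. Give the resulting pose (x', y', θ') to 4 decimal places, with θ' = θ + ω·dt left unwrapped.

θ' = 0.2618 + -0.5·1.0 = -0.2382
R = v/ω = 1.25/-0.5 = -2.5000
x' = -2.5 + -2.5000·(sin -0.2382 − sin 0.2618) = -1.2631
y' = -3.5 − -2.5000·(cos -0.2382 − cos 0.2618) = -3.4854

(-1.2631, -3.4854, -0.2382)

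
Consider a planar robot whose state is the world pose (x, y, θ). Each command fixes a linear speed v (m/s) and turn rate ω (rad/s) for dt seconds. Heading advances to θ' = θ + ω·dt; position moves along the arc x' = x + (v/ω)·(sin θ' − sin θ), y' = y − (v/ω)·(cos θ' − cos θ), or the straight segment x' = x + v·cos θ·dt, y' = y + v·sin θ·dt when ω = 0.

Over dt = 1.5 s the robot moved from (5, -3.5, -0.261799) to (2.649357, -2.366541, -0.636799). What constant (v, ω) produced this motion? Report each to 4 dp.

Δθ = -0.636799 − -0.261799 = -0.375000
ω = Δθ/dt = -0.375000/1.5 = -0.2500
R = Δx/(sin θ' − sin θ) = 7.0000
v = R·ω = 7.0000·-0.2500 = -1.7500

v = -1.7500, ω = -0.2500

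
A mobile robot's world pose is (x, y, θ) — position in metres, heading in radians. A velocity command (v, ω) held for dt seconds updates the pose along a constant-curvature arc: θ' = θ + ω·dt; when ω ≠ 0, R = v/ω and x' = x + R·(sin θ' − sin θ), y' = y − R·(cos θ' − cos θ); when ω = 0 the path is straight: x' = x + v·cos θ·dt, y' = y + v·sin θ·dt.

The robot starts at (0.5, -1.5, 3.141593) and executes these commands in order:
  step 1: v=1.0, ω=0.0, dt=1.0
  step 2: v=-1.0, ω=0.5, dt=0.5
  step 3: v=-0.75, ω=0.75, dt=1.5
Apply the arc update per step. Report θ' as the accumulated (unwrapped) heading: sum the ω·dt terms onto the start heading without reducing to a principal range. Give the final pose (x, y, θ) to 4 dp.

step 1: θ'=3.1416 (straight) → pose (-0.5000, -1.5000, 3.1416)
step 2: θ'=3.3916 (R=-2.0000) → pose (-0.0052, -1.4378, 3.3916)
step 3: θ'=4.5166 (R=-1.0000) → pose (0.7283, -0.6635, 4.5166)

(0.7283, -0.6635, 4.5166)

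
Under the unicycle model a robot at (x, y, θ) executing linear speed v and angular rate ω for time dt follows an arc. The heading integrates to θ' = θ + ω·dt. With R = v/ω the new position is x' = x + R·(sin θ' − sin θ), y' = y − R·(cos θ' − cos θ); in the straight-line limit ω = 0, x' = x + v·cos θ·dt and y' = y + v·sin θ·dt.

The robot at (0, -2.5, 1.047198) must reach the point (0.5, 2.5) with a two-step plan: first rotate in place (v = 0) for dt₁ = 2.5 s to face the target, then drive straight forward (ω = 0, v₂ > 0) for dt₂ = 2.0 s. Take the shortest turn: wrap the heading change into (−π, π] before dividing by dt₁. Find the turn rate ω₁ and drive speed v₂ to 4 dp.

ω₁ = 0.1696, v₂ = 2.5125

heading to target = atan2(2.5−-2.5, 0.5−0) = 1.4711
Δθ = wrap(1.4711 − 1.0472) = 0.4239; ω₁ = Δθ/dt₁ = 0.1696
distance = √((0.5−0)² + (2.5−-2.5)²) = 5.0249; v₂ = distance/dt₂ = 2.5125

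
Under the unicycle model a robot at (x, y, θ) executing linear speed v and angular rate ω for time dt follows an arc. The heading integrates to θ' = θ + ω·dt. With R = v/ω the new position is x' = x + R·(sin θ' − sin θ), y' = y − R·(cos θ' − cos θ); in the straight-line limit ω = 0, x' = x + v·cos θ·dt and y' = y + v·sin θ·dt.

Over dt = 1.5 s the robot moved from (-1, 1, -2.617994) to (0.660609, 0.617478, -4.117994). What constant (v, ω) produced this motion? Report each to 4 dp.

Δθ = -4.117994 − -2.617994 = -1.500000
ω = Δθ/dt = -1.500000/1.5 = -1.0000
R = Δx/(sin θ' − sin θ) = 1.2500
v = R·ω = 1.2500·-1.0000 = -1.2500

v = -1.2500, ω = -1.0000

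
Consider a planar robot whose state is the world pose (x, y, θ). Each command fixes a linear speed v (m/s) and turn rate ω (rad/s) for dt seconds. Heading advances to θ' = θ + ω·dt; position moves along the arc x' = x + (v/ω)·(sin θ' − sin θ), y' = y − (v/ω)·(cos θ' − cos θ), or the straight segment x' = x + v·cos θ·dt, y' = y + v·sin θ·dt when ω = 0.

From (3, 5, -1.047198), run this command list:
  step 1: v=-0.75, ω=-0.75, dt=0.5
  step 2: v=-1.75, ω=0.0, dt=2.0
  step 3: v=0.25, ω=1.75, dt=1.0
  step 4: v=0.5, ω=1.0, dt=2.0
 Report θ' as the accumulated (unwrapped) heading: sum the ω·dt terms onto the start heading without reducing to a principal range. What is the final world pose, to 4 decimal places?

step 1: θ'=-1.4222 (R=1.0000) → pose (2.8770, 5.3519, -1.4222)
step 2: θ'=-1.4222 (straight) → pose (2.3589, 8.8134, -1.4222)
step 3: θ'=0.3278 (R=0.1429) → pose (2.5461, 8.6993, 0.3278)
step 4: θ'=2.3278 (R=0.5000) → pose (2.7486, 9.5160, 2.3278)

(2.7486, 9.5160, 2.3278)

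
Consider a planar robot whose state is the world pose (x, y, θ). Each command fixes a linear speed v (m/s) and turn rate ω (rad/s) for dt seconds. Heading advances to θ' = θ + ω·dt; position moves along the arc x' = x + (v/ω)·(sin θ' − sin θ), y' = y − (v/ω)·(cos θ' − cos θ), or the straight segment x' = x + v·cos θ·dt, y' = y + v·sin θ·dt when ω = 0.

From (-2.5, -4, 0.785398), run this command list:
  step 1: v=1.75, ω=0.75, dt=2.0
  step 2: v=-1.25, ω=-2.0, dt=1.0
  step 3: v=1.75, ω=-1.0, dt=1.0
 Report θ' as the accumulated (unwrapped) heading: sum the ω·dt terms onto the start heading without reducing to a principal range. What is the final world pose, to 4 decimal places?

(-1.0441, -2.1876, -0.7146)

step 1: θ'=2.2854 (R=2.3333) → pose (-2.3874, -0.8210, 2.2854)
step 2: θ'=0.2854 (R=0.6250) → pose (-2.6836, -1.8303, 0.2854)
step 3: θ'=-0.7146 (R=-1.7500) → pose (-1.0441, -2.1876, -0.7146)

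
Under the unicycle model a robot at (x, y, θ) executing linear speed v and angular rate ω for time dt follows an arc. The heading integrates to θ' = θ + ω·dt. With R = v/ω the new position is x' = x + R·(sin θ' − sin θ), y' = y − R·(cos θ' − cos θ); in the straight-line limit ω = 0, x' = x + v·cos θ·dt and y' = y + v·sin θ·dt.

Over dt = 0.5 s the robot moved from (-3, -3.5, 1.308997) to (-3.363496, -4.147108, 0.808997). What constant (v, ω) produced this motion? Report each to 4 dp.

Δθ = 0.808997 − 1.308997 = -0.500000
ω = Δθ/dt = -0.500000/0.5 = -1.0000
R = −Δy/(cos θ' − cos θ) = 1.5000
v = R·ω = 1.5000·-1.0000 = -1.5000

v = -1.5000, ω = -1.0000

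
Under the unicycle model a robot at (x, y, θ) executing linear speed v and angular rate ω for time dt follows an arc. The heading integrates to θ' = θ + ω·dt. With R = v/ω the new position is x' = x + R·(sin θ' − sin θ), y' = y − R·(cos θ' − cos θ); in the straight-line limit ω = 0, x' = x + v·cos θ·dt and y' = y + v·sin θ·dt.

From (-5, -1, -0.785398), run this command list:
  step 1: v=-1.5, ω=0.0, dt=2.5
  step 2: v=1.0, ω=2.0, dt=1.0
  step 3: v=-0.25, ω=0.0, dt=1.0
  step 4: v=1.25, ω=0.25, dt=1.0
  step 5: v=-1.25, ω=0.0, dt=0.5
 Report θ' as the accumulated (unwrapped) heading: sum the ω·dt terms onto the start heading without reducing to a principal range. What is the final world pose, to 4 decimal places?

step 1: θ'=-0.7854 (straight) → pose (-7.6517, 1.6516, -0.7854)
step 2: θ'=1.2146 (R=0.5000) → pose (-6.8295, 1.8308, 1.2146)
step 3: θ'=1.2146 (straight) → pose (-6.9167, 1.5965, 1.2146)
step 4: θ'=1.4646 (R=5.0000) → pose (-6.6310, 2.8101, 1.4646)
step 5: θ'=1.4646 (straight) → pose (-6.6972, 2.1886, 1.4646)

(-6.6972, 2.1886, 1.4646)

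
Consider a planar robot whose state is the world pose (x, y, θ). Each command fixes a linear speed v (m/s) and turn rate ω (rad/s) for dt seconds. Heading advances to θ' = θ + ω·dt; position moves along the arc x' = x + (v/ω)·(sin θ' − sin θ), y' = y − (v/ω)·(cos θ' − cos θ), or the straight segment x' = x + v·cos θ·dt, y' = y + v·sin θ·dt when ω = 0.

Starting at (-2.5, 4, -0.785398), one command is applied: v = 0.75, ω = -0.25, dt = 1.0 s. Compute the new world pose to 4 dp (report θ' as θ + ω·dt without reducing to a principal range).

(-2.0411, 3.4092, -1.0354)

θ' = -0.7854 + -0.25·1.0 = -1.0354
R = v/ω = 0.75/-0.25 = -3.0000
x' = -2.5 + -3.0000·(sin -1.0354 − sin -0.7854) = -2.0411
y' = 4 − -3.0000·(cos -1.0354 − cos -0.7854) = 3.4092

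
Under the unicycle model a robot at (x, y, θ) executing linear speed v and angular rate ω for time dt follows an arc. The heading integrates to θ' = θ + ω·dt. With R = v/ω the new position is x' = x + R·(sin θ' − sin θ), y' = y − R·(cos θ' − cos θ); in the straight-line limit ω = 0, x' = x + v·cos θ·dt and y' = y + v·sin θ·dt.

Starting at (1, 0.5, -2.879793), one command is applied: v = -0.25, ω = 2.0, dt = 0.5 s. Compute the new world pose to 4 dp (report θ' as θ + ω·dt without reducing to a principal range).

(1.0867, 0.5827, -1.8798)

θ' = -2.8798 + 2.0·0.5 = -1.8798
R = v/ω = -0.25/2.0 = -0.1250
x' = 1 + -0.1250·(sin -1.8798 − sin -2.8798) = 1.0867
y' = 0.5 − -0.1250·(cos -1.8798 − cos -2.8798) = 0.5827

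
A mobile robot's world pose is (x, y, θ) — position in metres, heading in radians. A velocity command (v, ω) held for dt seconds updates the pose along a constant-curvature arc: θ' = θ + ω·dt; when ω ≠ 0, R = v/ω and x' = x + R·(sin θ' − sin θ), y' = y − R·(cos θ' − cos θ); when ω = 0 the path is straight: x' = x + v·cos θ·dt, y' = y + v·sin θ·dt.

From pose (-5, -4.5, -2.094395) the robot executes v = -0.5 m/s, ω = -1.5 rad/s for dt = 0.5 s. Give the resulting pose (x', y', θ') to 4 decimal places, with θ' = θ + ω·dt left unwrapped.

θ' = -2.0944 + -1.5·0.5 = -2.8444
R = v/ω = -0.5/-1.5 = 0.3333
x' = -5 + 0.3333·(sin -2.8444 − sin -2.0944) = -4.8089
y' = -4.5 − 0.3333·(cos -2.8444 − cos -2.0944) = -4.3479

(-4.8089, -4.3479, -2.8444)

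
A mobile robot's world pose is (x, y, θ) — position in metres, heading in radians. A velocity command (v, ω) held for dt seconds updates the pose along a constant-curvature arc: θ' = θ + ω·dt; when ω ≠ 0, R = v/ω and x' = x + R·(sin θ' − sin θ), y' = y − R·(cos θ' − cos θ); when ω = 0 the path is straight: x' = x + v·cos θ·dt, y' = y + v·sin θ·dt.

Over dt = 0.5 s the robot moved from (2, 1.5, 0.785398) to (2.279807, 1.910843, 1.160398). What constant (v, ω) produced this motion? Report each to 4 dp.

v = 1.0000, ω = 0.7500

Δθ = 1.160398 − 0.785398 = 0.375000
ω = Δθ/dt = 0.375000/0.5 = 0.7500
R = −Δy/(cos θ' − cos θ) = 1.3333
v = R·ω = 1.3333·0.7500 = 1.0000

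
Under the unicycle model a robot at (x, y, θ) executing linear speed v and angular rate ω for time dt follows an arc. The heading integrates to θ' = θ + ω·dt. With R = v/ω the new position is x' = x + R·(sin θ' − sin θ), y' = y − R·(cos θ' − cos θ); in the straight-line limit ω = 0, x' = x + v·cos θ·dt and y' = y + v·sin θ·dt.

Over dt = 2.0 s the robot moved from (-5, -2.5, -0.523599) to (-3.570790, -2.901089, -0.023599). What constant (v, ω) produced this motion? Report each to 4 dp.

v = 0.7500, ω = 0.2500

Δθ = -0.023599 − -0.523599 = 0.500000
ω = Δθ/dt = 0.500000/2.0 = 0.2500
R = Δx/(sin θ' − sin θ) = 3.0000
v = R·ω = 3.0000·0.2500 = 0.7500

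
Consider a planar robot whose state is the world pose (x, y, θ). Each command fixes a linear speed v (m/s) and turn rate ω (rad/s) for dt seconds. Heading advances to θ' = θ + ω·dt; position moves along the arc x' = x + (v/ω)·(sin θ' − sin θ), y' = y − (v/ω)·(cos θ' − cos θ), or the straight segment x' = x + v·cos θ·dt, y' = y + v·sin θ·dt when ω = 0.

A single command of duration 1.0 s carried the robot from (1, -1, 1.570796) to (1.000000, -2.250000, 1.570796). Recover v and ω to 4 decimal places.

Δθ = 1.570796 − 1.570796 = 0.000000
ω = Δθ/dt = 0.000000/1.0 = 0.0000
ω = 0 → v = (Δx·cos θ + Δy·sin θ)/dt = -1.2500

v = -1.2500, ω = 0.0000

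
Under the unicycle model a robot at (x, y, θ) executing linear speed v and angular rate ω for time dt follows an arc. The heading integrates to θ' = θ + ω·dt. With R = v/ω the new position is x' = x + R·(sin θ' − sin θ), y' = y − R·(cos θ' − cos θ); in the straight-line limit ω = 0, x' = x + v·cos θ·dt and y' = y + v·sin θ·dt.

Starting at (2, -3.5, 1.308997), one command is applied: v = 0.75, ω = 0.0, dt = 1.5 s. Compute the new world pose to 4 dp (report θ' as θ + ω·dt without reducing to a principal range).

(2.2912, -2.4133, 1.3090)

θ' = 1.3090 + 0.0·1.5 = 1.3090
ω = 0 → straight: x' = 2 + 0.75·cos(1.3090)·1.5 = 2.2912
y' = -3.5 + 0.75·sin(1.3090)·1.5 = -2.4133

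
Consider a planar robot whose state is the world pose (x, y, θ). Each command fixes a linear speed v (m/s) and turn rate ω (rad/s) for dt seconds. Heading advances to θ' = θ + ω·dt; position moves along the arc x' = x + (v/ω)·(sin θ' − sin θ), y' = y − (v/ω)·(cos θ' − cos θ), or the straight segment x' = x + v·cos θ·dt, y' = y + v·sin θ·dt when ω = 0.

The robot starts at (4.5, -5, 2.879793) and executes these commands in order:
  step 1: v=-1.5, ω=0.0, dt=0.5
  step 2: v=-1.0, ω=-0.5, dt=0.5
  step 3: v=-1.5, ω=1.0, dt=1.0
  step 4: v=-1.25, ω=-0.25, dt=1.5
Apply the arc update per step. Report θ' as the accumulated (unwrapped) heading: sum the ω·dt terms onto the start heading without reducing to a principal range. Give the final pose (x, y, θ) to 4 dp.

step 1: θ'=2.8798 (straight) → pose (5.2244, -5.1941, 2.8798)
step 2: θ'=2.6298 (R=2.0000) → pose (5.6863, -5.3822, 2.6298)
step 3: θ'=3.6298 (R=-1.5000) → pose (7.1245, -5.3992, 3.6298)
step 4: θ'=3.2548 (R=5.0000) → pose (8.9049, -4.8471, 3.2548)

(8.9049, -4.8471, 3.2548)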